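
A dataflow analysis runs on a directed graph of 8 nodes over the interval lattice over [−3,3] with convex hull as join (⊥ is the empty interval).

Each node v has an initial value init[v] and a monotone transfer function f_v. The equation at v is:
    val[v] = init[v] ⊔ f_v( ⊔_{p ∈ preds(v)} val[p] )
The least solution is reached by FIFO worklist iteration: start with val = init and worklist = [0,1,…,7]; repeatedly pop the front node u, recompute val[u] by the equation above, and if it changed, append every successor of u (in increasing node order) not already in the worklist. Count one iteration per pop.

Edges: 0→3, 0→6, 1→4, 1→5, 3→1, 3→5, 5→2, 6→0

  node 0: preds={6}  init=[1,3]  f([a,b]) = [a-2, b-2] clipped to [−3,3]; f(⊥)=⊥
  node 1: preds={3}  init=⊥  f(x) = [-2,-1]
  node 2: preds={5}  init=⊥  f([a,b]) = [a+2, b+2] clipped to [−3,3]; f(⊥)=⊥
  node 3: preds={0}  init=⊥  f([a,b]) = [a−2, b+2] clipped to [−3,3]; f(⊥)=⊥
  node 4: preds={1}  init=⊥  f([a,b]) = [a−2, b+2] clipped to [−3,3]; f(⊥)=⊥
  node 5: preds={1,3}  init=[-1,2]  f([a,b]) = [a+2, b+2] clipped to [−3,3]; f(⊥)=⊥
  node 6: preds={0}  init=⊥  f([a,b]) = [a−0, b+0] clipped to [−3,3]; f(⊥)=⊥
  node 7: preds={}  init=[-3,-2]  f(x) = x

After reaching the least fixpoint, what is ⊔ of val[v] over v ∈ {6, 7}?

[-3,3]

Worklist (19 pops):
  #1 pop 0: in=⊥ → [1,3] (no change)
  #2 pop 1: in=⊥ → [-2,-1] (was ⊥); enqueue []
  #3 pop 2: in=[-1,2] → [1,3] (was ⊥); enqueue []
  #4 pop 3: in=[1,3] → [-1,3] (was ⊥); enqueue [1]
  #5 pop 4: in=[-2,-1] → [-3,1] (was ⊥); enqueue []
  #6 pop 5: in=[-2,3] → [-1,3] (was [-1,2]); enqueue [2]
  #7 pop 6: in=[1,3] → [1,3] (was ⊥); enqueue [0]
  #8 pop 7: in=⊥ → [-3,-2] (no change)
  #9 pop 1: in=[-1,3] → [-2,-1] (no change)
  #10 pop 2: in=[-1,3] → [1,3] (no change)
  #11 pop 0: in=[1,3] → [-1,3] (was [1,3]); enqueue [3,6]
  #12 pop 3: in=[-1,3] → [-3,3] (was [-1,3]); enqueue [1,5]
  #13 pop 6: in=[-1,3] → [-1,3] (was [1,3]); enqueue [0]
  #14 pop 1: in=[-3,3] → [-2,-1] (no change)
  #15 pop 5: in=[-3,3] → [-1,3] (no change)
  #16 pop 0: in=[-1,3] → [-3,3] (was [-1,3]); enqueue [3,6]
  #17 pop 3: in=[-3,3] → [-3,3] (no change)
  #18 pop 6: in=[-3,3] → [-3,3] (was [-1,3]); enqueue [0]
  #19 pop 0: in=[-3,3] → [-3,3] (no change)

Fixpoint:
  val[0] = [-3,3]
  val[1] = [-2,-1]
  val[2] = [1,3]
  val[3] = [-3,3]
  val[4] = [-3,1]
  val[5] = [-1,3]
  val[6] = [-3,3]
  val[7] = [-3,-2]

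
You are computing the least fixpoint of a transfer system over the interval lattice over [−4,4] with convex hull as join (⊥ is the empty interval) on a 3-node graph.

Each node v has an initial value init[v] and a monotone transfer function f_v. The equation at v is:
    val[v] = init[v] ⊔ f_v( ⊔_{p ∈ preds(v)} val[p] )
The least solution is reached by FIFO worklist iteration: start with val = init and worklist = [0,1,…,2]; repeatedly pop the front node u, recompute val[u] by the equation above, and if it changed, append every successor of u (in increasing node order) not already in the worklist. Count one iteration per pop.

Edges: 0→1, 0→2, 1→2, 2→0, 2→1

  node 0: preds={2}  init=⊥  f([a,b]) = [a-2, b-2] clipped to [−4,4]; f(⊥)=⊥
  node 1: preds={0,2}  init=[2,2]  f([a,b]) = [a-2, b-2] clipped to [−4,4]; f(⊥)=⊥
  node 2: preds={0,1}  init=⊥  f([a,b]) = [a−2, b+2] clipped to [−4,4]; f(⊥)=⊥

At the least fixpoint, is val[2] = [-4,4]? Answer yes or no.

yes

Worklist (9 pops):
  #1 pop 0: in=⊥ → ⊥ (no change)
  #2 pop 1: in=⊥ → [2,2] (no change)
  #3 pop 2: in=[2,2] → [0,4] (was ⊥); enqueue [0,1]
  #4 pop 0: in=[0,4] → [-2,2] (was ⊥); enqueue [2]
  #5 pop 1: in=[-2,4] → [-4,2] (was [2,2]); enqueue []
  #6 pop 2: in=[-4,2] → [-4,4] (was [0,4]); enqueue [0,1]
  #7 pop 0: in=[-4,4] → [-4,2] (was [-2,2]); enqueue [2]
  #8 pop 1: in=[-4,4] → [-4,2] (no change)
  #9 pop 2: in=[-4,2] → [-4,4] (no change)

Fixpoint:
  val[0] = [-4,2]
  val[1] = [-4,2]
  val[2] = [-4,4]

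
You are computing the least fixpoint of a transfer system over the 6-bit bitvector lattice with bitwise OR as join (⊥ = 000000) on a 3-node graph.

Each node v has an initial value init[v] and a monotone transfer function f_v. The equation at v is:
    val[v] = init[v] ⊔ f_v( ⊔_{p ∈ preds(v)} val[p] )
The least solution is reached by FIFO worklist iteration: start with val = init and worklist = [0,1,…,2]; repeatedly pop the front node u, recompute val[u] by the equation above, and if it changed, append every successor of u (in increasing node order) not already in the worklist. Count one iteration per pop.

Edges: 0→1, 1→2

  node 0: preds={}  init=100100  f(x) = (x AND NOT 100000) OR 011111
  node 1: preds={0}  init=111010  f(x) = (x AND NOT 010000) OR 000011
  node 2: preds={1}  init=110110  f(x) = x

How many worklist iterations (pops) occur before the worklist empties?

3

Trace (3 dequeues):
  [1] u=0 | in 000000 | out 111111 | prev 100100 | push {}
  [2] u=1 | in 111111 | out 111111 | prev 111010 | push {}
  [3] u=2 | in 111111 | out 111111 | prev 110110 | push {}

Converged values:
  [0] 111111
  [1] 111111
  [2] 111111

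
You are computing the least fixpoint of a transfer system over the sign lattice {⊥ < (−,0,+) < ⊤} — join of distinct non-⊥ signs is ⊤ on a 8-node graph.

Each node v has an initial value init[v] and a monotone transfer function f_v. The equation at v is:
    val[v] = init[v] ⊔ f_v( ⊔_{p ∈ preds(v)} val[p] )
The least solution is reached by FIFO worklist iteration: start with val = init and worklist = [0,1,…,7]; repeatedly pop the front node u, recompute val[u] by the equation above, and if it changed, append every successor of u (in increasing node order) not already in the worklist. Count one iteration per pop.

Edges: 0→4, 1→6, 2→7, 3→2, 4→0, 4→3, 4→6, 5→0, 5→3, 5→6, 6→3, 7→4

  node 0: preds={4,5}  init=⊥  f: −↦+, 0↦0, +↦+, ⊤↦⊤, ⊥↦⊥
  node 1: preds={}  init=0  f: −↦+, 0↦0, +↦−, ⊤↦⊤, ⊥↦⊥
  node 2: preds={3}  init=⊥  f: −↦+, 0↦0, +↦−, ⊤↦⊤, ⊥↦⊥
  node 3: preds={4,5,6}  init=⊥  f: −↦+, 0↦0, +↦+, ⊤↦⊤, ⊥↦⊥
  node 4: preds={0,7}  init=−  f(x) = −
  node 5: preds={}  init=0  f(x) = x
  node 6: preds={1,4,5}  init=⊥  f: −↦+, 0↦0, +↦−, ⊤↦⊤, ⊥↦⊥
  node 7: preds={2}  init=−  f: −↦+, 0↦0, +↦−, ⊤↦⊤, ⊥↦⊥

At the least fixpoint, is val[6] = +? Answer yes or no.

Trace (12 dequeues):
  [1] u=0 | in ⊤ | out ⊤ | prev ⊥ | push {}
  [2] u=1 | in ⊥ | out 0 | ==
  [3] u=2 | in ⊥ | out ⊥ | ==
  [4] u=3 | in ⊤ | out ⊤ | prev ⊥ | push {2}
  [5] u=4 | in ⊤ | out − | ==
  [6] u=5 | in ⊥ | out 0 | ==
  [7] u=6 | in ⊤ | out ⊤ | prev ⊥ | push {3}
  [8] u=7 | in ⊥ | out − | ==
  [9] u=2 | in ⊤ | out ⊤ | prev ⊥ | push {7}
  [10] u=3 | in ⊤ | out ⊤ | ==
  [11] u=7 | in ⊤ | out ⊤ | prev − | push {4}
  [12] u=4 | in ⊤ | out − | ==

Converged values:
  [0] ⊤
  [1] 0
  [2] ⊤
  [3] ⊤
  [4] −
  [5] 0
  [6] ⊤
  [7] ⊤

no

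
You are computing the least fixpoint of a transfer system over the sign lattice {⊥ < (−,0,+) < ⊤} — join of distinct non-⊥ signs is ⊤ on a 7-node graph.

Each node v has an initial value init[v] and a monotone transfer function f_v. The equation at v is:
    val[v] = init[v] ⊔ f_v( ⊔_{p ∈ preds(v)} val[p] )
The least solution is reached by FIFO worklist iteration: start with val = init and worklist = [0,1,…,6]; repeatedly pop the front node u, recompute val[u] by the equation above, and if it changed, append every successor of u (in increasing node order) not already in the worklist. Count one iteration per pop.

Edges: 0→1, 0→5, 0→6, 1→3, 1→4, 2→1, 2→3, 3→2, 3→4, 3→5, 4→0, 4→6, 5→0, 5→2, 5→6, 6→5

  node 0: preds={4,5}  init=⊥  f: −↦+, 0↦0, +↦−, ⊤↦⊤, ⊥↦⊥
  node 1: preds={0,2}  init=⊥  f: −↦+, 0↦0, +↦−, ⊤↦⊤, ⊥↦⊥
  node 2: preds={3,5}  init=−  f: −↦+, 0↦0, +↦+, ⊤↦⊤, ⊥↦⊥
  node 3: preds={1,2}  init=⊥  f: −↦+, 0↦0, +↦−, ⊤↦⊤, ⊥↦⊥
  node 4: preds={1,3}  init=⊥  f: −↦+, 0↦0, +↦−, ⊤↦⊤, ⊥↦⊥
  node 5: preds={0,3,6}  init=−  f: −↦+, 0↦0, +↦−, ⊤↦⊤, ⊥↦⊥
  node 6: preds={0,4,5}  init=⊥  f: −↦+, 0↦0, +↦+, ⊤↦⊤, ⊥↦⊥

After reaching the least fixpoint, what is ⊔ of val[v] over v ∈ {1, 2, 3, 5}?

⊤

Iteration log — 13 steps:
  step 1. node 0  ⊔preds=−  new=+  old=⊥  +wl: 
  step 2. node 1  ⊔preds=⊤  new=⊤  old=⊥  +wl: 
  step 3. node 2  ⊔preds=−  new=⊤  old=−  +wl: 1
  step 4. node 3  ⊔preds=⊤  new=⊤  old=⊥  +wl: 2
  step 5. node 4  ⊔preds=⊤  new=⊤  old=⊥  +wl: 0
  step 6. node 5  ⊔preds=⊤  new=⊤  old=−  +wl: 
  step 7. node 6  ⊔preds=⊤  new=⊤  old=⊥  +wl: 5
  step 8. node 1  ⊔preds=⊤  new=⊤  stable
  step 9. node 2  ⊔preds=⊤  new=⊤  stable
  step 10. node 0  ⊔preds=⊤  new=⊤  old=+  +wl: 1,6
  step 11. node 5  ⊔preds=⊤  new=⊤  stable
  step 12. node 1  ⊔preds=⊤  new=⊤  stable
  step 13. node 6  ⊔preds=⊤  new=⊤  stable

Least fixpoint reached:
  node 0: ⊤
  node 1: ⊤
  node 2: ⊤
  node 3: ⊤
  node 4: ⊤
  node 5: ⊤
  node 6: ⊤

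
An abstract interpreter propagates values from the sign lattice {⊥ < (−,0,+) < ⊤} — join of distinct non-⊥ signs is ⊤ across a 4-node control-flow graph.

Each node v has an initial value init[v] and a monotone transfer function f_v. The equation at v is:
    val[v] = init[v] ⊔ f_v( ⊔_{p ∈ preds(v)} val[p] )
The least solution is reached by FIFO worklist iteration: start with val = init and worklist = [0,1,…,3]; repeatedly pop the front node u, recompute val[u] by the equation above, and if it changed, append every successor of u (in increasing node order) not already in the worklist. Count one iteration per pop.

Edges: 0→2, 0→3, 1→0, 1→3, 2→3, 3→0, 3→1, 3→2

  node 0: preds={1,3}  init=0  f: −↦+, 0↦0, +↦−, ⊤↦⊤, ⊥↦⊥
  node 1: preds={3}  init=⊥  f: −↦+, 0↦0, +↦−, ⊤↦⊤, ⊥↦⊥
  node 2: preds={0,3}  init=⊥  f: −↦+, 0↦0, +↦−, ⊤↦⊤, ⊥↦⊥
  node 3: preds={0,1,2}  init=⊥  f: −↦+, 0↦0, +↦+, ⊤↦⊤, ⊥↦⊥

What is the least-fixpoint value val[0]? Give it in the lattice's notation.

Trace (9 dequeues):
  [1] u=0 | in ⊥ | out 0 | ==
  [2] u=1 | in ⊥ | out ⊥ | ==
  [3] u=2 | in 0 | out 0 | prev ⊥ | push {}
  [4] u=3 | in 0 | out 0 | prev ⊥ | push {0,1,2}
  [5] u=0 | in 0 | out 0 | ==
  [6] u=1 | in 0 | out 0 | prev ⊥ | push {0,3}
  [7] u=2 | in 0 | out 0 | ==
  [8] u=0 | in 0 | out 0 | ==
  [9] u=3 | in 0 | out 0 | ==

Converged values:
  [0] 0
  [1] 0
  [2] 0
  [3] 0

0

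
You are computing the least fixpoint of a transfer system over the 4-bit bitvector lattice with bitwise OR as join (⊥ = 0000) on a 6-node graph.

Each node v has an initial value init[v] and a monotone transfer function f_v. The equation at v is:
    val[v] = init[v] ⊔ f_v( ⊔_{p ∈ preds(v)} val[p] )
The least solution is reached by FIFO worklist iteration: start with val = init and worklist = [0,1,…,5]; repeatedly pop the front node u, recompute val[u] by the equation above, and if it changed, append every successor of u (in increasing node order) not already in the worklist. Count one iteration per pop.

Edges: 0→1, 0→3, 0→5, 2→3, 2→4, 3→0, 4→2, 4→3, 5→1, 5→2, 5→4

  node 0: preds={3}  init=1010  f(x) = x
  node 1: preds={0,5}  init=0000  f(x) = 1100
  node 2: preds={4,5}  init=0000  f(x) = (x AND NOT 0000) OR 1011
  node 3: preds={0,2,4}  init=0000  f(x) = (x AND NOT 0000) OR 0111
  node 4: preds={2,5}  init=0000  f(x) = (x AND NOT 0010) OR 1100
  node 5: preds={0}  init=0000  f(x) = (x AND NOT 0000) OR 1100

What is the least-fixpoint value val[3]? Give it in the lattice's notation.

1111

Worklist (15 pops):
  #1 pop 0: in=0000 → 1010 (no change)
  #2 pop 1: in=1010 → 1100 (was 0000); enqueue []
  #3 pop 2: in=0000 → 1011 (was 0000); enqueue []
  #4 pop 3: in=1011 → 1111 (was 0000); enqueue [0]
  #5 pop 4: in=1011 → 1101 (was 0000); enqueue [2,3]
  #6 pop 5: in=1010 → 1110 (was 0000); enqueue [1,4]
  #7 pop 0: in=1111 → 1111 (was 1010); enqueue [5]
  #8 pop 2: in=1111 → 1111 (was 1011); enqueue []
  #9 pop 3: in=1111 → 1111 (no change)
  #10 pop 1: in=1111 → 1100 (no change)
  #11 pop 4: in=1111 → 1101 (no change)
  #12 pop 5: in=1111 → 1111 (was 1110); enqueue [1,2,4]
  #13 pop 1: in=1111 → 1100 (no change)
  #14 pop 2: in=1111 → 1111 (no change)
  #15 pop 4: in=1111 → 1101 (no change)

Fixpoint:
  val[0] = 1111
  val[1] = 1100
  val[2] = 1111
  val[3] = 1111
  val[4] = 1101
  val[5] = 1111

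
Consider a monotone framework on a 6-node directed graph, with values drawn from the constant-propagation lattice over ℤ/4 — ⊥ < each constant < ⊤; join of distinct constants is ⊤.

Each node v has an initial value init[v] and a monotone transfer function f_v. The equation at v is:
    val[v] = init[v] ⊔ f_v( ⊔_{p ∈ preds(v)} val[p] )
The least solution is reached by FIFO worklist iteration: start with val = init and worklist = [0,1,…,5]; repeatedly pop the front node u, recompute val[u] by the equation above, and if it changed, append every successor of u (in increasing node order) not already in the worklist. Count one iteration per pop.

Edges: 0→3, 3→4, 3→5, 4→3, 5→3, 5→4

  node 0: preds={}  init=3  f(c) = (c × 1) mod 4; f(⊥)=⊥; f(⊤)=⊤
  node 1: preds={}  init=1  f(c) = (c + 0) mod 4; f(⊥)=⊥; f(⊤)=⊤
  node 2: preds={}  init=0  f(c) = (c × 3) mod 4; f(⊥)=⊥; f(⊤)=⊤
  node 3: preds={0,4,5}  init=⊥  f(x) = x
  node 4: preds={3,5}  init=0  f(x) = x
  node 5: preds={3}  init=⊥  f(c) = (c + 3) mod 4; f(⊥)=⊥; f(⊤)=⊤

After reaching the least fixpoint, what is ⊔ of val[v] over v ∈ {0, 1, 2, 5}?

⊤

Worklist (8 pops):
  #1 pop 0: in=⊥ → 3 (no change)
  #2 pop 1: in=⊥ → 1 (no change)
  #3 pop 2: in=⊥ → 0 (no change)
  #4 pop 3: in=⊤ → ⊤ (was ⊥); enqueue []
  #5 pop 4: in=⊤ → ⊤ (was 0); enqueue [3]
  #6 pop 5: in=⊤ → ⊤ (was ⊥); enqueue [4]
  #7 pop 3: in=⊤ → ⊤ (no change)
  #8 pop 4: in=⊤ → ⊤ (no change)

Fixpoint:
  val[0] = 3
  val[1] = 1
  val[2] = 0
  val[3] = ⊤
  val[4] = ⊤
  val[5] = ⊤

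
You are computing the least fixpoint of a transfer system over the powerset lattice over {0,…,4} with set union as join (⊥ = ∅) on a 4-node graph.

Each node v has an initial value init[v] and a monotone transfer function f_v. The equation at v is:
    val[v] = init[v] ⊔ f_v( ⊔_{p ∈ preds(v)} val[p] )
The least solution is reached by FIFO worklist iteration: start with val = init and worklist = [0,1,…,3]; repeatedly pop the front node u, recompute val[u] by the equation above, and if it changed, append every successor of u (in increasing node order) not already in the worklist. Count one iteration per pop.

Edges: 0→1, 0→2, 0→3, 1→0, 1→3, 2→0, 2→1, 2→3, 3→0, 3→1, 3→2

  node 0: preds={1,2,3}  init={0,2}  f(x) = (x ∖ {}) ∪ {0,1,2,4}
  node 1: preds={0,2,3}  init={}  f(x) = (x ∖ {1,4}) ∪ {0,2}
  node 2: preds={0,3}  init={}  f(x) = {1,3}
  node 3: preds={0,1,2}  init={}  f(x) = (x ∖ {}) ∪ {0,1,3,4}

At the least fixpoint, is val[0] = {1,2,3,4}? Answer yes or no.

Iteration log — 9 steps:
  step 1. node 0  ⊔preds={}  new={0,1,2,4}  old={0,2}  +wl: 
  step 2. node 1  ⊔preds={0,1,2,4}  new={0,2}  old={}  +wl: 0
  step 3. node 2  ⊔preds={0,1,2,4}  new={1,3}  old={}  +wl: 1
  step 4. node 3  ⊔preds={0,1,2,3,4}  new={0,1,2,3,4}  old={}  +wl: 2
  step 5. node 0  ⊔preds={0,1,2,3,4}  new={0,1,2,3,4}  old={0,1,2,4}  +wl: 3
  step 6. node 1  ⊔preds={0,1,2,3,4}  new={0,2,3}  old={0,2}  +wl: 0
  step 7. node 2  ⊔preds={0,1,2,3,4}  new={1,3}  stable
  step 8. node 3  ⊔preds={0,1,2,3,4}  new={0,1,2,3,4}  stable
  step 9. node 0  ⊔preds={0,1,2,3,4}  new={0,1,2,3,4}  stable

Least fixpoint reached:
  node 0: {0,1,2,3,4}
  node 1: {0,2,3}
  node 2: {1,3}
  node 3: {0,1,2,3,4}

no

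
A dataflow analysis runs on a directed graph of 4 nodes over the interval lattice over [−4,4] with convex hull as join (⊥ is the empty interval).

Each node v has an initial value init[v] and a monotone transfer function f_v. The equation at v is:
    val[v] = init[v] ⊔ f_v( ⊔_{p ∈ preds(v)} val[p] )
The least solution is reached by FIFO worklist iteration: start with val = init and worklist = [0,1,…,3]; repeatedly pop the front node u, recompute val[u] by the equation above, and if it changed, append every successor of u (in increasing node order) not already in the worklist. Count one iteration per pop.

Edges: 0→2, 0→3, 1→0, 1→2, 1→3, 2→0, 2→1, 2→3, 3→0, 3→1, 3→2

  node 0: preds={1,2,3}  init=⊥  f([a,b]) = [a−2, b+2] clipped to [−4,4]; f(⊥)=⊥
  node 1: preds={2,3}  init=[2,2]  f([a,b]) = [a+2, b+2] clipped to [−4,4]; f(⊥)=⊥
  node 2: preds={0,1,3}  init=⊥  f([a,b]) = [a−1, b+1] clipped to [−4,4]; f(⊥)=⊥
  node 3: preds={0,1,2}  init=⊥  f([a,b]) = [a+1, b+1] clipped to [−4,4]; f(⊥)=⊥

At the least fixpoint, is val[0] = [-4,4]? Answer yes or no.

yes

Worklist (13 pops):
  #1 pop 0: in=[2,2] → [0,4] (was ⊥); enqueue []
  #2 pop 1: in=⊥ → [2,2] (no change)
  #3 pop 2: in=[0,4] → [-1,4] (was ⊥); enqueue [0,1]
  #4 pop 3: in=[-1,4] → [0,4] (was ⊥); enqueue [2]
  #5 pop 0: in=[-1,4] → [-3,4] (was [0,4]); enqueue [3]
  #6 pop 1: in=[-1,4] → [1,4] (was [2,2]); enqueue [0]
  #7 pop 2: in=[-3,4] → [-4,4] (was [-1,4]); enqueue [1]
  #8 pop 3: in=[-4,4] → [-3,4] (was [0,4]); enqueue [2]
  #9 pop 0: in=[-4,4] → [-4,4] (was [-3,4]); enqueue [3]
  #10 pop 1: in=[-4,4] → [-2,4] (was [1,4]); enqueue [0]
  #11 pop 2: in=[-4,4] → [-4,4] (no change)
  #12 pop 3: in=[-4,4] → [-3,4] (no change)
  #13 pop 0: in=[-4,4] → [-4,4] (no change)

Fixpoint:
  val[0] = [-4,4]
  val[1] = [-2,4]
  val[2] = [-4,4]
  val[3] = [-3,4]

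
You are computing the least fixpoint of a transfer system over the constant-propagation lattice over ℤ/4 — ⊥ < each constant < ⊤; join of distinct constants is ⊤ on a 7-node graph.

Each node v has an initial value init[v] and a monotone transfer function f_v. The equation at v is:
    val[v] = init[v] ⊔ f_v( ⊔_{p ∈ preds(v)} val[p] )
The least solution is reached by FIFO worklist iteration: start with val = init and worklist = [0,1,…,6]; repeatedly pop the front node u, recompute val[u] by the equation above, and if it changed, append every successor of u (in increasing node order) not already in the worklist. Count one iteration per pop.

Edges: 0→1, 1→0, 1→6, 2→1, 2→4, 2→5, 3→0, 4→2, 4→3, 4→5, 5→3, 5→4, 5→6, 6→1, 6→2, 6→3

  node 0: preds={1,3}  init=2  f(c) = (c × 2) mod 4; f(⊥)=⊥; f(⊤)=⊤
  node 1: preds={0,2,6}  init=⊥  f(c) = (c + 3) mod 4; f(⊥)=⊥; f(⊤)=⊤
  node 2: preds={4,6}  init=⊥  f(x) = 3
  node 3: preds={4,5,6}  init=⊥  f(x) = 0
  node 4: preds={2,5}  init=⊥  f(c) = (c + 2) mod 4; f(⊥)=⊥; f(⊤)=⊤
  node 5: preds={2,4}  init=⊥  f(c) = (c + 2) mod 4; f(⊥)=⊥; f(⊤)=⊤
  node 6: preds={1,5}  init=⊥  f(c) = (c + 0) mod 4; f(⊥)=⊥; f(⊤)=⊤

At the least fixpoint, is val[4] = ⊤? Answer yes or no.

yes

Trace (17 dequeues):
  [1] u=0 | in ⊥ | out 2 | ==
  [2] u=1 | in 2 | out 1 | prev ⊥ | push {0}
  [3] u=2 | in ⊥ | out 3 | prev ⊥ | push {1}
  [4] u=3 | in ⊥ | out 0 | prev ⊥ | push {}
  [5] u=4 | in 3 | out 1 | prev ⊥ | push {2,3}
  [6] u=5 | in ⊤ | out ⊤ | prev ⊥ | push {4}
  [7] u=6 | in ⊤ | out ⊤ | prev ⊥ | push {}
  [8] u=0 | in ⊤ | out ⊤ | prev 2 | push {}
  [9] u=1 | in ⊤ | out ⊤ | prev 1 | push {0,6}
  [10] u=2 | in ⊤ | out 3 | ==
  [11] u=3 | in ⊤ | out 0 | ==
  [12] u=4 | in ⊤ | out ⊤ | prev 1 | push {2,3,5}
  [13] u=0 | in ⊤ | out ⊤ | ==
  [14] u=6 | in ⊤ | out ⊤ | ==
  [15] u=2 | in ⊤ | out 3 | ==
  [16] u=3 | in ⊤ | out 0 | ==
  [17] u=5 | in ⊤ | out ⊤ | ==

Converged values:
  [0] ⊤
  [1] ⊤
  [2] 3
  [3] 0
  [4] ⊤
  [5] ⊤
  [6] ⊤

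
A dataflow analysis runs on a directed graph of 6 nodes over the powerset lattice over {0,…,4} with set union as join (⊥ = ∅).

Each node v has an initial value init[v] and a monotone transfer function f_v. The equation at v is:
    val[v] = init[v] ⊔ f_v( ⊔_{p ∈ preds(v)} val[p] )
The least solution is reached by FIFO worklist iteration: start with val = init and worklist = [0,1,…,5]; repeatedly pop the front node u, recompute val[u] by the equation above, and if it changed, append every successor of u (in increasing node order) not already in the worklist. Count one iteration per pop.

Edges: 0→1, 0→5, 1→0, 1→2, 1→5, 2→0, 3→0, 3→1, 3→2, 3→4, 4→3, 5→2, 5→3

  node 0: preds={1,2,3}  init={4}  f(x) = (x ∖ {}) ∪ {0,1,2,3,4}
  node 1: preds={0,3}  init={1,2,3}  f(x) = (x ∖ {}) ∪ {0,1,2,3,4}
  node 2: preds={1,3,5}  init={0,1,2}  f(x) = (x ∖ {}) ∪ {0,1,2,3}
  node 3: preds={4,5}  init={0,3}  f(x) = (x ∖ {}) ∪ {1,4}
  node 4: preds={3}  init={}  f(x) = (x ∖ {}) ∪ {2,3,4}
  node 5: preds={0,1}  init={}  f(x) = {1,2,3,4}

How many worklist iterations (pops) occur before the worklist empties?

Iteration log — 14 steps:
  step 1. node 0  ⊔preds={0,1,2,3}  new={0,1,2,3,4}  old={4}  +wl: 
  step 2. node 1  ⊔preds={0,1,2,3,4}  new={0,1,2,3,4}  old={1,2,3}  +wl: 0
  step 3. node 2  ⊔preds={0,1,2,3,4}  new={0,1,2,3,4}  old={0,1,2}  +wl: 
  step 4. node 3  ⊔preds={}  new={0,1,3,4}  old={0,3}  +wl: 1,2
  step 5. node 4  ⊔preds={0,1,3,4}  new={0,1,2,3,4}  old={}  +wl: 3
  step 6. node 5  ⊔preds={0,1,2,3,4}  new={1,2,3,4}  old={}  +wl: 
  step 7. node 0  ⊔preds={0,1,2,3,4}  new={0,1,2,3,4}  stable
  step 8. node 1  ⊔preds={0,1,2,3,4}  new={0,1,2,3,4}  stable
  step 9. node 2  ⊔preds={0,1,2,3,4}  new={0,1,2,3,4}  stable
  step 10. node 3  ⊔preds={0,1,2,3,4}  new={0,1,2,3,4}  old={0,1,3,4}  +wl: 0,1,2,4
  step 11. node 0  ⊔preds={0,1,2,3,4}  new={0,1,2,3,4}  stable
  step 12. node 1  ⊔preds={0,1,2,3,4}  new={0,1,2,3,4}  stable
  step 13. node 2  ⊔preds={0,1,2,3,4}  new={0,1,2,3,4}  stable
  step 14. node 4  ⊔preds={0,1,2,3,4}  new={0,1,2,3,4}  stable

Least fixpoint reached:
  node 0: {0,1,2,3,4}
  node 1: {0,1,2,3,4}
  node 2: {0,1,2,3,4}
  node 3: {0,1,2,3,4}
  node 4: {0,1,2,3,4}
  node 5: {1,2,3,4}

14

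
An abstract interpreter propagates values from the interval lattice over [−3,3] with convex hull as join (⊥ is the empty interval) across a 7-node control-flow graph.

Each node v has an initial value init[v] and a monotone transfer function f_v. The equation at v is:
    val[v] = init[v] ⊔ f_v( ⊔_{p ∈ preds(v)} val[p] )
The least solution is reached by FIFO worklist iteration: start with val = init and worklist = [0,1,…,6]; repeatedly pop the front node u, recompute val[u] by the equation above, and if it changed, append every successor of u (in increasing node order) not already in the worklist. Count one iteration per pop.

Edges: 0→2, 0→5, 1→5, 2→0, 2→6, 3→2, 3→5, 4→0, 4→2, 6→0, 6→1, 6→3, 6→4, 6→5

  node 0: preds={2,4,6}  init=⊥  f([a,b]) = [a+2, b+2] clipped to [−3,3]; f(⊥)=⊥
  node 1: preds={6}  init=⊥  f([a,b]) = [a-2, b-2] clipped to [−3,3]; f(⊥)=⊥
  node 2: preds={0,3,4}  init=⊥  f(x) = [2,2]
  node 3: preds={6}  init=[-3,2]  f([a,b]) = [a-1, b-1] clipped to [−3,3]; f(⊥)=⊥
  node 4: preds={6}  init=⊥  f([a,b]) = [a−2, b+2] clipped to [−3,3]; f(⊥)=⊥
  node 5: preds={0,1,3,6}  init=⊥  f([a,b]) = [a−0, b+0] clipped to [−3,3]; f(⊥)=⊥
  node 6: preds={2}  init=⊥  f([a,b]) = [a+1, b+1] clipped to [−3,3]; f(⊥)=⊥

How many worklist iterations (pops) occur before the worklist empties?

14

Trace (14 dequeues):
  [1] u=0 | in ⊥ | out ⊥ | ==
  [2] u=1 | in ⊥ | out ⊥ | ==
  [3] u=2 | in [-3,2] | out [2,2] | prev ⊥ | push {0}
  [4] u=3 | in ⊥ | out [-3,2] | ==
  [5] u=4 | in ⊥ | out ⊥ | ==
  [6] u=5 | in [-3,2] | out [-3,2] | prev ⊥ | push {}
  [7] u=6 | in [2,2] | out [3,3] | prev ⊥ | push {1,3,4,5}
  [8] u=0 | in [2,3] | out [3,3] | prev ⊥ | push {2}
  [9] u=1 | in [3,3] | out [1,1] | prev ⊥ | push {}
  [10] u=3 | in [3,3] | out [-3,2] | ==
  [11] u=4 | in [3,3] | out [1,3] | prev ⊥ | push {0}
  [12] u=5 | in [-3,3] | out [-3,3] | prev [-3,2] | push {}
  [13] u=2 | in [-3,3] | out [2,2] | ==
  [14] u=0 | in [1,3] | out [3,3] | ==

Converged values:
  [0] [3,3]
  [1] [1,1]
  [2] [2,2]
  [3] [-3,2]
  [4] [1,3]
  [5] [-3,3]
  [6] [3,3]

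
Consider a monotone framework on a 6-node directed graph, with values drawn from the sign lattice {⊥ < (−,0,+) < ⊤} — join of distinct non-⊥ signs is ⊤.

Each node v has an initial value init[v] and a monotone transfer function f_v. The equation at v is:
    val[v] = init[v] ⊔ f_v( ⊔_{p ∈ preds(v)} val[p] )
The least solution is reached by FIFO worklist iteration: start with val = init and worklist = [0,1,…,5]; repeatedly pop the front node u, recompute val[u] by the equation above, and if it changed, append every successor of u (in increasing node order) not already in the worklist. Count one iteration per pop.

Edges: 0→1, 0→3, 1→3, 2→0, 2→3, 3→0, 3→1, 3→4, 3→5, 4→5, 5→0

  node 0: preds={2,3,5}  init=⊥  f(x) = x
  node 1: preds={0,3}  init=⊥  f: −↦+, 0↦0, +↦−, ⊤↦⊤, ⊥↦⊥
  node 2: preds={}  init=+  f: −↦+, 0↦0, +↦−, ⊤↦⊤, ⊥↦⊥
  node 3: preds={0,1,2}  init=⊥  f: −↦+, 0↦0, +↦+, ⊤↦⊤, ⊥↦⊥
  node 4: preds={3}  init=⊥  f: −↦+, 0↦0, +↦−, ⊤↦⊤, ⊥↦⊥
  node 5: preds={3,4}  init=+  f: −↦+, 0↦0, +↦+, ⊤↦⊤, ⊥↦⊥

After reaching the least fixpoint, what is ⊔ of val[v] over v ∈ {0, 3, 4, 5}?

⊤

Iteration log — 9 steps:
  step 1. node 0  ⊔preds=+  new=+  old=⊥  +wl: 
  step 2. node 1  ⊔preds=+  new=−  old=⊥  +wl: 
  step 3. node 2  ⊔preds=⊥  new=+  stable
  step 4. node 3  ⊔preds=⊤  new=⊤  old=⊥  +wl: 0,1
  step 5. node 4  ⊔preds=⊤  new=⊤  old=⊥  +wl: 
  step 6. node 5  ⊔preds=⊤  new=⊤  old=+  +wl: 
  step 7. node 0  ⊔preds=⊤  new=⊤  old=+  +wl: 3
  step 8. node 1  ⊔preds=⊤  new=⊤  old=−  +wl: 
  step 9. node 3  ⊔preds=⊤  new=⊤  stable

Least fixpoint reached:
  node 0: ⊤
  node 1: ⊤
  node 2: +
  node 3: ⊤
  node 4: ⊤
  node 5: ⊤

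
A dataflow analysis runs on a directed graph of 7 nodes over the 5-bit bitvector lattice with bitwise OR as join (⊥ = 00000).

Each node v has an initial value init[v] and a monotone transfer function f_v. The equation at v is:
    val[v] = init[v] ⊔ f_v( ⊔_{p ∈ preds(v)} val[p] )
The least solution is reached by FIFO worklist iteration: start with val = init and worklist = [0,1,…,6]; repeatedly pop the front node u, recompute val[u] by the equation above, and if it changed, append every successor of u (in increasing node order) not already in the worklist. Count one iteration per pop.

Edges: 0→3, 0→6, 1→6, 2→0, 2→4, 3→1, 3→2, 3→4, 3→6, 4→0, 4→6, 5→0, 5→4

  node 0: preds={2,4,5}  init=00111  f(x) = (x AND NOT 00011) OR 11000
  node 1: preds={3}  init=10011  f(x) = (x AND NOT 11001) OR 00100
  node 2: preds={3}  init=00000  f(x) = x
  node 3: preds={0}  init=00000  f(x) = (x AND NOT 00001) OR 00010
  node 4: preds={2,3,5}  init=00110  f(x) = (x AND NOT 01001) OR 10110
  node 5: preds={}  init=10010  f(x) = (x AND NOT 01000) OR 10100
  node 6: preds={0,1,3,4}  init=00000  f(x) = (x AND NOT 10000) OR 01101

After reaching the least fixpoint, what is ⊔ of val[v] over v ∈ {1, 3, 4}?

Worklist (11 pops):
  #1 pop 0: in=10110 → 11111 (was 00111); enqueue []
  #2 pop 1: in=00000 → 10111 (was 10011); enqueue []
  #3 pop 2: in=00000 → 00000 (no change)
  #4 pop 3: in=11111 → 11110 (was 00000); enqueue [1,2]
  #5 pop 4: in=11110 → 10110 (was 00110); enqueue [0]
  #6 pop 5: in=00000 → 10110 (was 10010); enqueue [4]
  #7 pop 6: in=11111 → 01111 (was 00000); enqueue []
  #8 pop 1: in=11110 → 10111 (no change)
  #9 pop 2: in=11110 → 11110 (was 00000); enqueue []
  #10 pop 0: in=11110 → 11111 (no change)
  #11 pop 4: in=11110 → 10110 (no change)

Fixpoint:
  val[0] = 11111
  val[1] = 10111
  val[2] = 11110
  val[3] = 11110
  val[4] = 10110
  val[5] = 10110
  val[6] = 01111

11111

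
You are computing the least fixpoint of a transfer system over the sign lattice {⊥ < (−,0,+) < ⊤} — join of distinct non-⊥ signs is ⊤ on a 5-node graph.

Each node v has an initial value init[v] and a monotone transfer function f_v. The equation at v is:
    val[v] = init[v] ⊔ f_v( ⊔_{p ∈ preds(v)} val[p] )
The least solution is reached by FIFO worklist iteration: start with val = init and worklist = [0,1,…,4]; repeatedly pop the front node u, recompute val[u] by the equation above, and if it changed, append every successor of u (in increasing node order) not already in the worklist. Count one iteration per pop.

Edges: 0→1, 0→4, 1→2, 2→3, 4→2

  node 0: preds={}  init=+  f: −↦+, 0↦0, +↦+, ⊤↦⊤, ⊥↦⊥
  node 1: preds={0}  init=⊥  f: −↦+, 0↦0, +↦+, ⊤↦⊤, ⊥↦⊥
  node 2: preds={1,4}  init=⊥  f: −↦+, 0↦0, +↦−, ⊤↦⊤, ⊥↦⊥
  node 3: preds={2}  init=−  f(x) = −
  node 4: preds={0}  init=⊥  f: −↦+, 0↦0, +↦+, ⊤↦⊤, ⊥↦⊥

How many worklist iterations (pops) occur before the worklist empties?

Worklist (6 pops):
  #1 pop 0: in=⊥ → + (no change)
  #2 pop 1: in=+ → + (was ⊥); enqueue []
  #3 pop 2: in=+ → − (was ⊥); enqueue []
  #4 pop 3: in=− → − (no change)
  #5 pop 4: in=+ → + (was ⊥); enqueue [2]
  #6 pop 2: in=+ → − (no change)

Fixpoint:
  val[0] = +
  val[1] = +
  val[2] = −
  val[3] = −
  val[4] = +

6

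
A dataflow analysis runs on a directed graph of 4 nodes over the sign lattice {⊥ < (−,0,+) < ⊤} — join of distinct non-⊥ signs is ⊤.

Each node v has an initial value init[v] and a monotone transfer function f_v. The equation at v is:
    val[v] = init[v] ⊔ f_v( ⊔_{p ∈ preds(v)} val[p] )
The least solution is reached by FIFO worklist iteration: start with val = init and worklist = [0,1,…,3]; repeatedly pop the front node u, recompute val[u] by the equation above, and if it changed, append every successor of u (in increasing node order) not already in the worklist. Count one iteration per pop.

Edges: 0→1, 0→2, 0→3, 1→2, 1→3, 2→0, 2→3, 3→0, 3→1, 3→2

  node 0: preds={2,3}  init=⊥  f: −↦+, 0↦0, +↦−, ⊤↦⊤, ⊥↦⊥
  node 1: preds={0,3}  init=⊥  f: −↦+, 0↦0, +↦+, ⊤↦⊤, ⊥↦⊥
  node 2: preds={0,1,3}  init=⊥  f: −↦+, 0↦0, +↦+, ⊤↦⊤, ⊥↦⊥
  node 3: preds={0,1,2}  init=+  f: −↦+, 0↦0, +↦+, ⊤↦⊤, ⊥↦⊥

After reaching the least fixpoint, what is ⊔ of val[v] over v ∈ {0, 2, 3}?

⊤

Worklist (8 pops):
  #1 pop 0: in=+ → − (was ⊥); enqueue []
  #2 pop 1: in=⊤ → ⊤ (was ⊥); enqueue []
  #3 pop 2: in=⊤ → ⊤ (was ⊥); enqueue [0]
  #4 pop 3: in=⊤ → ⊤ (was +); enqueue [1,2]
  #5 pop 0: in=⊤ → ⊤ (was −); enqueue [3]
  #6 pop 1: in=⊤ → ⊤ (no change)
  #7 pop 2: in=⊤ → ⊤ (no change)
  #8 pop 3: in=⊤ → ⊤ (no change)

Fixpoint:
  val[0] = ⊤
  val[1] = ⊤
  val[2] = ⊤
  val[3] = ⊤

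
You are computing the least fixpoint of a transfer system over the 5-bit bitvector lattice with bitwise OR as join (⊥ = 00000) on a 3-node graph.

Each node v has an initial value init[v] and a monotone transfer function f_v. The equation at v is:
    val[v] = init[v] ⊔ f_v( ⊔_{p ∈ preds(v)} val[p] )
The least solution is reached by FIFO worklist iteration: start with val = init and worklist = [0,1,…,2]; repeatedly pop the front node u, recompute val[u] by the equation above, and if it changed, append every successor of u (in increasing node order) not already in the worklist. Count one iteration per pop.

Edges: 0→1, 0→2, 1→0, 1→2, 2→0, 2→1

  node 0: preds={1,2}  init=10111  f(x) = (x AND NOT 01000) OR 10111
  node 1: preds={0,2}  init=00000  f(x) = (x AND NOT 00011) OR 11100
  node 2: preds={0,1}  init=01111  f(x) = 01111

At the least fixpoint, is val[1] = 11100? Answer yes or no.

Trace (4 dequeues):
  [1] u=0 | in 01111 | out 10111 | ==
  [2] u=1 | in 11111 | out 11100 | prev 00000 | push {0}
  [3] u=2 | in 11111 | out 01111 | ==
  [4] u=0 | in 11111 | out 10111 | ==

Converged values:
  [0] 10111
  [1] 11100
  [2] 01111

yes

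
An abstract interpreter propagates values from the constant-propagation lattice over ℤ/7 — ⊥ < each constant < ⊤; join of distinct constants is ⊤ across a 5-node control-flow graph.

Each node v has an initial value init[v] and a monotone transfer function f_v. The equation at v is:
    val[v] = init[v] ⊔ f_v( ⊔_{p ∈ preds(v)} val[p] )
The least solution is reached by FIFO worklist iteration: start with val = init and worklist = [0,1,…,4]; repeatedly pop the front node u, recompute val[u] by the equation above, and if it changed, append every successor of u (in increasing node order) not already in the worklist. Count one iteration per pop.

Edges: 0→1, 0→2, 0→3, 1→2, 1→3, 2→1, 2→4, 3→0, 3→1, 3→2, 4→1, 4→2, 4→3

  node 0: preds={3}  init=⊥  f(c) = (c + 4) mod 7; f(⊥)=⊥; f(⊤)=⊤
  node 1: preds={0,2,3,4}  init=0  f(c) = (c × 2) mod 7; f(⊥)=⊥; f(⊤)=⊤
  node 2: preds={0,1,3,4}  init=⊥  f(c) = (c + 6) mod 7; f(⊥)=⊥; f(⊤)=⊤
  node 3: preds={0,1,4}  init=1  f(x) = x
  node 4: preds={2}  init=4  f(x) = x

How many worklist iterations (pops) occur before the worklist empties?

10

Trace (10 dequeues):
  [1] u=0 | in 1 | out 5 | prev ⊥ | push {}
  [2] u=1 | in ⊤ | out ⊤ | prev 0 | push {}
  [3] u=2 | in ⊤ | out ⊤ | prev ⊥ | push {1}
  [4] u=3 | in ⊤ | out ⊤ | prev 1 | push {0,2}
  [5] u=4 | in ⊤ | out ⊤ | prev 4 | push {3}
  [6] u=1 | in ⊤ | out ⊤ | ==
  [7] u=0 | in ⊤ | out ⊤ | prev 5 | push {1}
  [8] u=2 | in ⊤ | out ⊤ | ==
  [9] u=3 | in ⊤ | out ⊤ | ==
  [10] u=1 | in ⊤ | out ⊤ | ==

Converged values:
  [0] ⊤
  [1] ⊤
  [2] ⊤
  [3] ⊤
  [4] ⊤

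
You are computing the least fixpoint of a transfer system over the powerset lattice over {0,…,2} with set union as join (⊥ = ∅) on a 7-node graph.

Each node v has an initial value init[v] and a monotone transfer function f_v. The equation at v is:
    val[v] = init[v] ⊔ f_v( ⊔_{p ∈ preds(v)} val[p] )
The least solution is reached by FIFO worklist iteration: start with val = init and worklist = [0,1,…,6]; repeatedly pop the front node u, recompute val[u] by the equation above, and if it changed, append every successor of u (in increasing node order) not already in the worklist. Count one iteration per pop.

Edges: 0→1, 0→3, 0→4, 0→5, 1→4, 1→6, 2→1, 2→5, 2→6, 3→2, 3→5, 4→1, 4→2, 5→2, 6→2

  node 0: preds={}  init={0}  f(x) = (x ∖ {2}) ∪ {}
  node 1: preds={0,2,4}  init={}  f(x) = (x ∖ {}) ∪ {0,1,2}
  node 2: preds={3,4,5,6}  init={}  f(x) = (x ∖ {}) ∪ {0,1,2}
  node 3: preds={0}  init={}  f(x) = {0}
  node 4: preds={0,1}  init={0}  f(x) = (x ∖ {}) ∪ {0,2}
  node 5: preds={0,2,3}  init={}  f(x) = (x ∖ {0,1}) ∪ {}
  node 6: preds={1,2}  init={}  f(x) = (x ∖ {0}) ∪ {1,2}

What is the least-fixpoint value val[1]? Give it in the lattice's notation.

{0,1,2}

Worklist (9 pops):
  #1 pop 0: in={} → {0} (no change)
  #2 pop 1: in={0} → {0,1,2} (was {}); enqueue []
  #3 pop 2: in={0} → {0,1,2} (was {}); enqueue [1]
  #4 pop 3: in={0} → {0} (was {}); enqueue [2]
  #5 pop 4: in={0,1,2} → {0,1,2} (was {0}); enqueue []
  #6 pop 5: in={0,1,2} → {2} (was {}); enqueue []
  #7 pop 6: in={0,1,2} → {1,2} (was {}); enqueue []
  #8 pop 1: in={0,1,2} → {0,1,2} (no change)
  #9 pop 2: in={0,1,2} → {0,1,2} (no change)

Fixpoint:
  val[0] = {0}
  val[1] = {0,1,2}
  val[2] = {0,1,2}
  val[3] = {0}
  val[4] = {0,1,2}
  val[5] = {2}
  val[6] = {1,2}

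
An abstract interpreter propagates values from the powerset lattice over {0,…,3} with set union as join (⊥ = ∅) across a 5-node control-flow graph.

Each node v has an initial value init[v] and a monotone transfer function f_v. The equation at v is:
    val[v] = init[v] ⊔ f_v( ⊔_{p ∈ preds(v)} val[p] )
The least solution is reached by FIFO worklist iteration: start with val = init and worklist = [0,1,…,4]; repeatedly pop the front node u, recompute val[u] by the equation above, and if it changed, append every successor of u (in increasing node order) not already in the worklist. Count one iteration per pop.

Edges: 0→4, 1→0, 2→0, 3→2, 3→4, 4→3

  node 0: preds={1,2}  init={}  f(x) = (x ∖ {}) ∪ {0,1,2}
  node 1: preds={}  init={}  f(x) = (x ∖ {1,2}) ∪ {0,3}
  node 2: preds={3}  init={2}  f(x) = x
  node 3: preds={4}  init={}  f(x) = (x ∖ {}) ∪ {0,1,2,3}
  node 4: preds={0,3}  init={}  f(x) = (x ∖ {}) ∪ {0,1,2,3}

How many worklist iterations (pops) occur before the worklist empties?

Iteration log — 10 steps:
  step 1. node 0  ⊔preds={2}  new={0,1,2}  old={}  +wl: 
  step 2. node 1  ⊔preds={}  new={0,3}  old={}  +wl: 0
  step 3. node 2  ⊔preds={}  new={2}  stable
  step 4. node 3  ⊔preds={}  new={0,1,2,3}  old={}  +wl: 2
  step 5. node 4  ⊔preds={0,1,2,3}  new={0,1,2,3}  old={}  +wl: 3
  step 6. node 0  ⊔preds={0,2,3}  new={0,1,2,3}  old={0,1,2}  +wl: 4
  step 7. node 2  ⊔preds={0,1,2,3}  new={0,1,2,3}  old={2}  +wl: 0
  step 8. node 3  ⊔preds={0,1,2,3}  new={0,1,2,3}  stable
  step 9. node 4  ⊔preds={0,1,2,3}  new={0,1,2,3}  stable
  step 10. node 0  ⊔preds={0,1,2,3}  new={0,1,2,3}  stable

Least fixpoint reached:
  node 0: {0,1,2,3}
  node 1: {0,3}
  node 2: {0,1,2,3}
  node 3: {0,1,2,3}
  node 4: {0,1,2,3}

10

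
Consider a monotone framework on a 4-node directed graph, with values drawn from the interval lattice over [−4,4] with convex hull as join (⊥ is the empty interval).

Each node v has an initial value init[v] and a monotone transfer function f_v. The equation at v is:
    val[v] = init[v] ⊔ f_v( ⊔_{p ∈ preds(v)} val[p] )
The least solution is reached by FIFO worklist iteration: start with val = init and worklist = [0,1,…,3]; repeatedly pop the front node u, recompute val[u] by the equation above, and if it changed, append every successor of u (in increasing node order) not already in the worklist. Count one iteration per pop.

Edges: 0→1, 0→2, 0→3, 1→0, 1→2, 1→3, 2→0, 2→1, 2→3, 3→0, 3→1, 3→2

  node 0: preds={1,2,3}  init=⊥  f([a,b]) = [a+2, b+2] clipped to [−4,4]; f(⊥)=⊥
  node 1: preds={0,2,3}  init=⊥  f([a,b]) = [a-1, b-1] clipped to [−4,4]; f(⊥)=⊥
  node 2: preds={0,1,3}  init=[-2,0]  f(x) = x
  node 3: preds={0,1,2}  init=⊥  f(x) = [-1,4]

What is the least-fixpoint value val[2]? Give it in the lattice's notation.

[-4,4]

Trace (12 dequeues):
  [1] u=0 | in [-2,0] | out [0,2] | prev ⊥ | push {}
  [2] u=1 | in [-2,2] | out [-3,1] | prev ⊥ | push {0}
  [3] u=2 | in [-3,2] | out [-3,2] | prev [-2,0] | push {1}
  [4] u=3 | in [-3,2] | out [-1,4] | prev ⊥ | push {2}
  [5] u=0 | in [-3,4] | out [-1,4] | prev [0,2] | push {3}
  [6] u=1 | in [-3,4] | out [-4,3] | prev [-3,1] | push {0}
  [7] u=2 | in [-4,4] | out [-4,4] | prev [-3,2] | push {1}
  [8] u=3 | in [-4,4] | out [-1,4] | ==
  [9] u=0 | in [-4,4] | out [-2,4] | prev [-1,4] | push {2,3}
  [10] u=1 | in [-4,4] | out [-4,3] | ==
  [11] u=2 | in [-4,4] | out [-4,4] | ==
  [12] u=3 | in [-4,4] | out [-1,4] | ==

Converged values:
  [0] [-2,4]
  [1] [-4,3]
  [2] [-4,4]
  [3] [-1,4]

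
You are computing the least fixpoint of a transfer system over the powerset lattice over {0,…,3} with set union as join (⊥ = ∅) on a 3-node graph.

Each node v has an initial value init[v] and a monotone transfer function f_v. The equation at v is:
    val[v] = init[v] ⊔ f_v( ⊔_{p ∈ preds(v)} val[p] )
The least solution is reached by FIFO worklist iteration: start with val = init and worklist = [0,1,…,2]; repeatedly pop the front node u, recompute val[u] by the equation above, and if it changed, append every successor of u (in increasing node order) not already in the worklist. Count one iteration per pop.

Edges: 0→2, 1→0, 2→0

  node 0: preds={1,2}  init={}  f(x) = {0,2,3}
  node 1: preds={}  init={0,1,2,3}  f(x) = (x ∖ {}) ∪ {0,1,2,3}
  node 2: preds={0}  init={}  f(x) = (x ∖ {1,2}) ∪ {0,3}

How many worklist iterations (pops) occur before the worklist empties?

Iteration log — 4 steps:
  step 1. node 0  ⊔preds={0,1,2,3}  new={0,2,3}  old={}  +wl: 
  step 2. node 1  ⊔preds={}  new={0,1,2,3}  stable
  step 3. node 2  ⊔preds={0,2,3}  new={0,3}  old={}  +wl: 0
  step 4. node 0  ⊔preds={0,1,2,3}  new={0,2,3}  stable

Least fixpoint reached:
  node 0: {0,2,3}
  node 1: {0,1,2,3}
  node 2: {0,3}

4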